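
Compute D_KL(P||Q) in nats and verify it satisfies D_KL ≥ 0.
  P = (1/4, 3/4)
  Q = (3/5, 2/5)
0.2526 nats

KL divergence satisfies the Gibbs inequality: D_KL(P||Q) ≥ 0 for all distributions P, Q.

D_KL(P||Q) = Σ p(x) log(p(x)/q(x))
Term by term:
  x=0: 1/4 × log_e[(1/4)/(3/5)] = -0.2189
  x=1: 3/4 × log_e[(3/4)/(2/5)] = 0.4715
D_KL(P||Q) = 0.2526 nats

D_KL(P||Q) = 0.2526 ≥ 0 ✓

This non-negativity is a fundamental property: relative entropy cannot be negative because it measures how different Q is from P.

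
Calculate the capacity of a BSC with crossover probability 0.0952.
0.5464 bits

For a binary symmetric channel (BSC) with error probability p:
Capacity C = 1 - H(p) bits per symbol

where H(p) = -p log₂(p) - (1-p) log₂(1-p) is the binary entropy function.

H(0.0952) = 0.4536 bits
C = 1 - 0.4536 = 0.5464 bits per symbol

This means we can reliably transmit up to 0.5464 bits of information per channel use.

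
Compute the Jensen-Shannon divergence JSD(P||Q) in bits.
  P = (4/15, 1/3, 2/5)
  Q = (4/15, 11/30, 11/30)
0.0011 bits

Jensen-Shannon divergence is:
JSD(P||Q) = 0.5 × D_KL(P||M) + 0.5 × D_KL(Q||M)
where M = 0.5 × (P + Q) is the mixture distribution.

M = 0.5 × (4/15, 1/3, 2/5) + 0.5 × (4/15, 11/30, 11/30) = (4/15, 7/20, 0.383333)

D_KL(P||M) = 0.0011 bits
D_KL(Q||M) = 0.0011 bits

JSD(P||Q) = 0.5 × 0.0011 + 0.5 × 0.0011 = 0.0011 bits

Unlike KL divergence, JSD is symmetric and bounded: 0 ≤ JSD ≤ log(2).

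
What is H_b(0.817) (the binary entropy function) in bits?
0.6866 bits

The binary entropy function is:
H(p) = -p log(p) - (1-p) log(1-p)

H(0.817) = -0.817 × log_2(0.817) - 0.183 × log_2(0.183)
H(0.817) = 0.6866 bits

Note: Binary entropy is maximized at p=0.5 (H=1 bit) and minimized at p=0 or p=1 (H=0).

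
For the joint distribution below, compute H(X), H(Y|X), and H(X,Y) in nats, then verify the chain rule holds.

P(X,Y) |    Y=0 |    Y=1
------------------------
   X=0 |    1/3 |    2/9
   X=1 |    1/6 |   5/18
H(X,Y) = 1.3549, H(X) = 0.6870, H(Y|X) = 0.6679 (all in nats)

Chain rule: H(X,Y) = H(X) + H(Y|X)

Left side — joint entropy directly:
H(X,Y) = -Σ p(x,y) log p(x,y) = 1.3549 nats

Right side — compute H(Y|X) from the conditional distributions:
P(X) = (5/9, 4/9), so H(X) = 0.6870 nats
H(Y|X) = Σ_x P(X=x) · H(Y|X=x):
  P(Y|X=0) = (3/5, 2/5), H(Y|X=0) = 0.6730, weight P(X=0) = 5/9
  P(Y|X=1) = (3/8, 5/8), H(Y|X=1) = 0.6616, weight P(X=1) = 4/9
H(Y|X) = 0.6679 nats

H(X) + H(Y|X) = 0.6870 + 0.6679 = 1.3549 nats

Both sides equal 1.3549 nats. ✓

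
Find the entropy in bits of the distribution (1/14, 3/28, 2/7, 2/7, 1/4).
2.1500 bits

Shannon entropy is H(X) = -Σ p(x) log p(x).

For P = (1/14, 3/28, 2/7, 2/7, 1/4):
H = -1/14 × log_2(1/14) -3/28 × log_2(3/28) -2/7 × log_2(2/7) -2/7 × log_2(2/7) -1/4 × log_2(1/4)
H = 2.1500 bits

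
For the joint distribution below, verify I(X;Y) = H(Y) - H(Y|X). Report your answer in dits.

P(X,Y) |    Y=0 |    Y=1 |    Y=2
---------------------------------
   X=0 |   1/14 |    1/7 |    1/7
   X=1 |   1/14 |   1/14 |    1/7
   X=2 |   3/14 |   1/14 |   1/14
I(X;Y) = 0.0348 dits

Mutual information has multiple equivalent forms:
- I(X;Y) = H(X) - H(X|Y)
- I(X;Y) = H(Y) - H(Y|X)
- I(X;Y) = H(X) + H(Y) - H(X,Y)

Computing all quantities:
H(X) = 0.4748, H(Y) = 0.4748, H(X,Y) = 0.9149
H(X|Y) = 0.4400, H(Y|X) = 0.4400

Verification:
H(X) - H(X|Y) = 0.4748 - 0.4400 = 0.0348
H(Y) - H(Y|X) = 0.4748 - 0.4400 = 0.0348
H(X) + H(Y) - H(X,Y) = 0.4748 + 0.4748 - 0.9149 = 0.0348

All forms give I(X;Y) = 0.0348 dits. ✓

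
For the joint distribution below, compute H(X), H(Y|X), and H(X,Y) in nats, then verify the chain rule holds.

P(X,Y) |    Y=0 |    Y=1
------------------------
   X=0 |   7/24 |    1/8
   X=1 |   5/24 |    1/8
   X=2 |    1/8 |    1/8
H(X,Y) = 1.7259, H(X) = 1.0776, H(Y|X) = 0.6483 (all in nats)

Chain rule: H(X,Y) = H(X) + H(Y|X)

Left side — joint entropy directly:
H(X,Y) = -Σ p(x,y) log p(x,y) = 1.7259 nats

Right side — compute H(Y|X) from the conditional distributions:
P(X) = (5/12, 1/3, 1/4), so H(X) = 1.0776 nats
H(Y|X) = Σ_x P(X=x) · H(Y|X=x):
  P(Y|X=0) = (7/10, 3/10), H(Y|X=0) = 0.6109, weight P(X=0) = 5/12
  P(Y|X=1) = (5/8, 3/8), H(Y|X=1) = 0.6616, weight P(X=1) = 1/3
  P(Y|X=2) = (1/2, 1/2), H(Y|X=2) = 0.6931, weight P(X=2) = 1/4
H(Y|X) = 0.6483 nats

H(X) + H(Y|X) = 1.0776 + 0.6483 = 1.7259 nats

Both sides equal 1.7259 nats. ✓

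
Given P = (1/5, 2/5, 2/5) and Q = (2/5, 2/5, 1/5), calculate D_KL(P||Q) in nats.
0.1386 nats

KL divergence: D_KL(P||Q) = Σ p(x) log(p(x)/q(x))

Computing term by term:
  x=0: 1/5 × log_e[(1/5)/(2/5)] = 1/5 × -0.6931 = -0.1386
  x=1: 2/5 × log_e[(2/5)/(2/5)] = 2/5 × 0.0000 = 0.0000
  x=2: 2/5 × log_e[(2/5)/(1/5)] = 2/5 × 0.6931 = 0.2773

D_KL(P||Q) = 0.1386 nats

Note: KL divergence is always non-negative and equals 0 iff P = Q.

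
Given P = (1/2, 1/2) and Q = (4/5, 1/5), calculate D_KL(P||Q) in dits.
0.0969 dits

KL divergence: D_KL(P||Q) = Σ p(x) log(p(x)/q(x))

Computing term by term:
  x=0: 1/2 × log_10[(1/2)/(4/5)] = 1/2 × -0.2041 = -0.1021
  x=1: 1/2 × log_10[(1/2)/(1/5)] = 1/2 × 0.3979 = 0.1990

D_KL(P||Q) = 0.0969 dits

Note: KL divergence is always non-negative and equals 0 iff P = Q.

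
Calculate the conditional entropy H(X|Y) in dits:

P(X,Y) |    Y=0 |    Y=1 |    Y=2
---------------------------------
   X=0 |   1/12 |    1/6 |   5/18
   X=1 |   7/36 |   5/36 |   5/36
0.2803 dits

Using the chain rule: H(X|Y) = H(X,Y) - H(Y)

First, compute H(X,Y) = 0.7506 dits

Marginal P(Y) = (5/18, 11/36, 5/12)
H(Y) = 0.4703 dits

H(X|Y) = H(X,Y) - H(Y) = 0.7506 - 0.4703 = 0.2803 dits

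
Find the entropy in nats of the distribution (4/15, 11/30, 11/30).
1.0882 nats

Shannon entropy is H(X) = -Σ p(x) log p(x).

For P = (4/15, 11/30, 11/30):
H = -4/15 × log_e(4/15) -11/30 × log_e(11/30) -11/30 × log_e(11/30)
H = 1.0882 nats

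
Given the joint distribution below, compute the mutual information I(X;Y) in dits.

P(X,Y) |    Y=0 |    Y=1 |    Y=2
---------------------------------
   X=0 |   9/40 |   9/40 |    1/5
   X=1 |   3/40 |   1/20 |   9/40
0.0237 dits

Mutual information: I(X;Y) = H(X) + H(Y) - H(X,Y)

Marginals:
P(X) = (13/20, 7/20), H(X) = 0.2812 dits
P(Y) = (3/10, 11/40, 17/40), H(Y) = 0.4690 dits

Joint entropy: H(X,Y) = 0.7265 dits

I(X;Y) = 0.2812 + 0.4690 - 0.7265 = 0.0237 dits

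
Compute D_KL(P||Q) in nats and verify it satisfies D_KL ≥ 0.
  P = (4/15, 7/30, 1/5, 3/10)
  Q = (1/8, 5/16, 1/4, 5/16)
0.0770 nats

KL divergence satisfies the Gibbs inequality: D_KL(P||Q) ≥ 0 for all distributions P, Q.

D_KL(P||Q) = Σ p(x) log(p(x)/q(x))
Term by term:
  x=0: 4/15 × log_e[(4/15)/(1/8)] = 0.2020
  x=1: 7/30 × log_e[(7/30)/(5/16)] = -0.0682
  x=2: 1/5 × log_e[(1/5)/(1/4)] = -0.0446
  x=3: 3/10 × log_e[(3/10)/(5/16)] = -0.0122
D_KL(P||Q) = 0.0770 nats

D_KL(P||Q) = 0.0770 ≥ 0 ✓

This non-negativity is a fundamental property: relative entropy cannot be negative because it measures how different Q is from P.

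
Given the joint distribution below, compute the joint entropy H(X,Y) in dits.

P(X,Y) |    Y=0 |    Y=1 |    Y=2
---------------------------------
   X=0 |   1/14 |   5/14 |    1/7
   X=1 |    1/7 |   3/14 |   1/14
0.7082 dits

Joint entropy is H(X,Y) = -Σ_{x,y} p(x,y) log p(x,y).

Summing over all non-zero entries:
H(X,Y) = -[1/14·log_10(1/14) + 5/14·log_10(5/14) + 1/7·log_10(1/7) + 1/7·log_10(1/7) + 3/14·log_10(3/14) + 1/14·log_10(1/14)]
H(X,Y) = 0.7082 dits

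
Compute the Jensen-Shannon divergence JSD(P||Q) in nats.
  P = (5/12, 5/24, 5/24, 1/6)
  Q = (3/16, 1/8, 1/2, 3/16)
0.0588 nats

Jensen-Shannon divergence is:
JSD(P||Q) = 0.5 × D_KL(P||M) + 0.5 × D_KL(Q||M)
where M = 0.5 × (P + Q) is the mixture distribution.

M = 0.5 × (5/12, 5/24, 5/24, 1/6) + 0.5 × (3/16, 1/8, 1/2, 3/16) = (0.302083, 1/6, 0.354167, 0.177083)

D_KL(P||M) = 0.0598 nats
D_KL(Q||M) = 0.0578 nats

JSD(P||Q) = 0.5 × 0.0598 + 0.5 × 0.0578 = 0.0588 nats

Unlike KL divergence, JSD is symmetric and bounded: 0 ≤ JSD ≤ log(2).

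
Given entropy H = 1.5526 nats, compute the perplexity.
4.7237

Perplexity is e^H (or exp(H) for natural log).

H = 1.5526 nats
Perplexity = e^1.5526 = 4.7237

Interpretation: The model's uncertainty is equivalent to choosing uniformly among 4.7 options.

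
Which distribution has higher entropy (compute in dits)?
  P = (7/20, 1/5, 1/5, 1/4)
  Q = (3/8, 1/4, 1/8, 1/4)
P

Computing entropies in dits:
H(P) = 0.5897
H(Q) = 0.5737

Distribution P has higher entropy.

Intuition: The distribution closer to uniform (more spread out) has higher entropy.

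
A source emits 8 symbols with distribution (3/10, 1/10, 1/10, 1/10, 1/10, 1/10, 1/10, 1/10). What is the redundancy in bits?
0.1536 bits

Redundancy measures how far a source is from maximum entropy:
R = H_max - H(X)

Maximum entropy for 8 symbols: H_max = log_2(8) = 3.0000 bits
Actual entropy: H(X) = 2.8464 bits
Redundancy: R = 3.0000 - 2.8464 = 0.1536 bits

This redundancy represents potential for compression: the source could be compressed by 0.1536 bits per symbol.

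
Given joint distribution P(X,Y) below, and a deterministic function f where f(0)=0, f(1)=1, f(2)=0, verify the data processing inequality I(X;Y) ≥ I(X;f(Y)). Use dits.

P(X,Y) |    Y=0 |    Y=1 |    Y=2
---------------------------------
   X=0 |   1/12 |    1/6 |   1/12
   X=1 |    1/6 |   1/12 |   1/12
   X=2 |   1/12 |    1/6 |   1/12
I(X;Y) = 0.0164, I(X;f(Y)) = 0.0129, inequality holds: 0.0164 ≥ 0.0129

Data Processing Inequality: For any Markov chain X → Y → Z, we have I(X;Y) ≥ I(X;Z).

Here Z = f(Y) is a deterministic function of Y, forming X → Y → Z.

Original I(X;Y) = 0.0164 dits

After applying f:
P(X,Z) where Z=f(Y):
- P(X,Z=0) = P(X,Y=0) + P(X,Y=2)
- P(X,Z=1) = P(X,Y=1)

I(X;Z) = I(X;f(Y)) = 0.0129 dits

Verification: 0.0164 ≥ 0.0129 ✓

Information cannot be created by processing; the function f can only lose information about X.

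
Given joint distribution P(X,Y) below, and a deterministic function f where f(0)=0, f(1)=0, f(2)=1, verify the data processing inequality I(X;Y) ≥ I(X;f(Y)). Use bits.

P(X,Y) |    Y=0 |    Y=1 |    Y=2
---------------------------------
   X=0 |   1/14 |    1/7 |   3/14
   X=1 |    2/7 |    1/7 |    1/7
I(X;Y) = 0.0949, I(X;f(Y)) = 0.0481, inequality holds: 0.0949 ≥ 0.0481

Data Processing Inequality: For any Markov chain X → Y → Z, we have I(X;Y) ≥ I(X;Z).

Here Z = f(Y) is a deterministic function of Y, forming X → Y → Z.

Original I(X;Y) = 0.0949 bits

After applying f:
P(X,Z) where Z=f(Y):
- P(X,Z=0) = P(X,Y=0) + P(X,Y=1)
- P(X,Z=1) = P(X,Y=2)

I(X;Z) = I(X;f(Y)) = 0.0481 bits

Verification: 0.0949 ≥ 0.0481 ✓

Information cannot be created by processing; the function f can only lose information about X.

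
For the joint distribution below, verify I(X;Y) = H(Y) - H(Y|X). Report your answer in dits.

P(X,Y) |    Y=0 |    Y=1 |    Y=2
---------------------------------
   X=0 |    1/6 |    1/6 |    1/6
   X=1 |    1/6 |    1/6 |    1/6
I(X;Y) = 0.0000 dits

Mutual information has multiple equivalent forms:
- I(X;Y) = H(X) - H(X|Y)
- I(X;Y) = H(Y) - H(Y|X)
- I(X;Y) = H(X) + H(Y) - H(X,Y)

Computing all quantities:
H(X) = 0.3010, H(Y) = 0.4771, H(X,Y) = 0.7782
H(X|Y) = 0.3010, H(Y|X) = 0.4771

Verification:
H(X) - H(X|Y) = 0.3010 - 0.3010 = 0.0000
H(Y) - H(Y|X) = 0.4771 - 0.4771 = 0.0000
H(X) + H(Y) - H(X,Y) = 0.3010 + 0.4771 - 0.7782 = 0.0000

All forms give I(X;Y) = 0.0000 dits. ✓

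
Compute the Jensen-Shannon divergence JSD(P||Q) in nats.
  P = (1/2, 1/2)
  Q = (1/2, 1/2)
0.0000 nats

Jensen-Shannon divergence is:
JSD(P||Q) = 0.5 × D_KL(P||M) + 0.5 × D_KL(Q||M)
where M = 0.5 × (P + Q) is the mixture distribution.

M = 0.5 × (1/2, 1/2) + 0.5 × (1/2, 1/2) = (1/2, 1/2)

D_KL(P||M) = 0.0000 nats
D_KL(Q||M) = 0.0000 nats

JSD(P||Q) = 0.5 × 0.0000 + 0.5 × 0.0000 = 0.0000 nats

Unlike KL divergence, JSD is symmetric and bounded: 0 ≤ JSD ≤ log(2).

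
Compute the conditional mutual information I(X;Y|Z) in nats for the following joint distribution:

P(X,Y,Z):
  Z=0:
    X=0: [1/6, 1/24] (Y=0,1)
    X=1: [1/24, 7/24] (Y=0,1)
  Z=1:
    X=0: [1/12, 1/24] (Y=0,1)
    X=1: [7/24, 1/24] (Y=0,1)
0.1432 nats

Conditional mutual information: I(X;Y|Z) = H(X|Z) + H(Y|Z) - H(X,Y|Z)

H(Z) = 0.6897
H(X,Z) = 1.3191 → H(X|Z) = 0.6295
H(Y,Z) = 1.2679 → H(Y|Z) = 0.5782
H(X,Y,Z) = 1.7541 → H(X,Y|Z) = 1.0645

I(X;Y|Z) = 0.6295 + 0.5782 - 1.0645 = 0.1432 nats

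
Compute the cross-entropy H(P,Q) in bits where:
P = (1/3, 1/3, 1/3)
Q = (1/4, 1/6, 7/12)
1.7875 bits

Cross-entropy: H(P,Q) = -Σ p(x) log q(x)

Alternatively: H(P,Q) = H(P) + D_KL(P||Q)
H(P) = 1.5850 bits
D_KL(P||Q) = 0.2026 bits

H(P,Q) = 1.5850 + 0.2026 = 1.7875 bits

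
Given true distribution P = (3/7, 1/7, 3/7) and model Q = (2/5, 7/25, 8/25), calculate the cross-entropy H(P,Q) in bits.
1.5334 bits

Cross-entropy: H(P,Q) = -Σ p(x) log q(x)

Alternatively: H(P,Q) = H(P) + D_KL(P||Q)
H(P) = 1.4488 bits
D_KL(P||Q) = 0.0846 bits

H(P,Q) = 1.4488 + 0.0846 = 1.5334 bits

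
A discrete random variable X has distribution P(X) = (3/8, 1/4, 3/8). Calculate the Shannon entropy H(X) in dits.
0.4700 dits

Shannon entropy is H(X) = -Σ p(x) log p(x).

For P = (3/8, 1/4, 3/8):
H = -3/8 × log_10(3/8) -1/4 × log_10(1/4) -3/8 × log_10(3/8)
H = 0.4700 dits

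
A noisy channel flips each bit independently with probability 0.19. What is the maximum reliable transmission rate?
0.2985 bits

For a binary symmetric channel (BSC) with error probability p:
Capacity C = 1 - H(p) bits per symbol

where H(p) = -p log₂(p) - (1-p) log₂(1-p) is the binary entropy function.

H(0.19) = 0.7015 bits
C = 1 - 0.7015 = 0.2985 bits per symbol

This means we can reliably transmit up to 0.2985 bits of information per channel use.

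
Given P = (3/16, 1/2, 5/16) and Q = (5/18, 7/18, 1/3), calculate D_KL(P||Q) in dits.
0.0138 dits

KL divergence: D_KL(P||Q) = Σ p(x) log(p(x)/q(x))

Computing term by term:
  x=0: 3/16 × log_10[(3/16)/(5/18)] = 3/16 × -0.1707 = -0.0320
  x=1: 1/2 × log_10[(1/2)/(7/18)] = 1/2 × 0.1091 = 0.0546
  x=2: 5/16 × log_10[(5/16)/(1/3)] = 5/16 × -0.0280 = -0.0088

D_KL(P||Q) = 0.0138 dits

Note: KL divergence is always non-negative and equals 0 iff P = Q.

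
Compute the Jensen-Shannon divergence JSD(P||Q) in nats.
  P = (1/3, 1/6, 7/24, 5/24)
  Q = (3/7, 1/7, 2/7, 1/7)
0.0065 nats

Jensen-Shannon divergence is:
JSD(P||Q) = 0.5 × D_KL(P||M) + 0.5 × D_KL(Q||M)
where M = 0.5 × (P + Q) is the mixture distribution.

M = 0.5 × (1/3, 1/6, 7/24, 5/24) + 0.5 × (3/7, 1/7, 2/7, 1/7) = (8/21, 0.154762, 0.28869, 0.175595)

D_KL(P||M) = 0.0064 nats
D_KL(Q||M) = 0.0066 nats

JSD(P||Q) = 0.5 × 0.0064 + 0.5 × 0.0066 = 0.0065 nats

Unlike KL divergence, JSD is symmetric and bounded: 0 ≤ JSD ≤ log(2).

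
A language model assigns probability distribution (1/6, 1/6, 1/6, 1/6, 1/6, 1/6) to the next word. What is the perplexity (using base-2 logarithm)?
6.0000

Perplexity is 2^H (or exp(H) for natural log).

First, H = -Σ p log p = 2.5850 bits
Perplexity = 2^2.5850 = 6.0000

Interpretation: The model's uncertainty is equivalent to choosing uniformly among 6.0 options.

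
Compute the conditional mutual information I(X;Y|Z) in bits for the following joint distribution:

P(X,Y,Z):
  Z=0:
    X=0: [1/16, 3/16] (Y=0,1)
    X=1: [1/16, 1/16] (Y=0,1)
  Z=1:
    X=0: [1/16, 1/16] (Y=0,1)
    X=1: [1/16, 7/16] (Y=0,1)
0.0710 bits

Conditional mutual information: I(X;Y|Z) = H(X|Z) + H(Y|Z) - H(X,Y|Z)

H(Z) = 0.9544
H(X,Z) = 1.7500 → H(X|Z) = 0.7956
H(Y,Z) = 1.7500 → H(Y|Z) = 0.7956
H(X,Y,Z) = 2.4746 → H(X,Y|Z) = 1.5202

I(X;Y|Z) = 0.7956 + 0.7956 - 1.5202 = 0.0710 bits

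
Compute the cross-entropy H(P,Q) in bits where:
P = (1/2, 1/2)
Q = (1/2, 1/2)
1.0000 bits

Cross-entropy: H(P,Q) = -Σ p(x) log q(x)

Alternatively: H(P,Q) = H(P) + D_KL(P||Q)
H(P) = 1.0000 bits
D_KL(P||Q) = 0.0000 bits

H(P,Q) = 1.0000 + 0.0000 = 1.0000 bits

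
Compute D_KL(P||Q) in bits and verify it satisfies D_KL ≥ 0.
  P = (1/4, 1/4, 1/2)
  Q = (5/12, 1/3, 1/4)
0.2120 bits

KL divergence satisfies the Gibbs inequality: D_KL(P||Q) ≥ 0 for all distributions P, Q.

D_KL(P||Q) = Σ p(x) log(p(x)/q(x))
Term by term:
  x=0: 1/4 × log_2[(1/4)/(5/12)] = -0.1842
  x=1: 1/4 × log_2[(1/4)/(1/3)] = -0.1038
  x=2: 1/2 × log_2[(1/2)/(1/4)] = 0.5000
D_KL(P||Q) = 0.2120 bits

D_KL(P||Q) = 0.2120 ≥ 0 ✓

This non-negativity is a fundamental property: relative entropy cannot be negative because it measures how different Q is from P.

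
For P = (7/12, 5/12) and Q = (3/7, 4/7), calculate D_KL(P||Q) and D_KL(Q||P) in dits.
D_KL(P||Q) = 0.0209, D_KL(Q||P) = 0.0210

KL divergence is not symmetric: D_KL(P||Q) ≠ D_KL(Q||P) in general.

D_KL(P||Q) = 0.0209 dits
D_KL(Q||P) = 0.0210 dits

No, they are not equal!

This asymmetry is why KL divergence is not a true distance metric.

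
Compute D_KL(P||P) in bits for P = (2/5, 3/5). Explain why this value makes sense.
0.0000 bits

KL divergence satisfies the Gibbs inequality: D_KL(P||Q) ≥ 0 for all distributions P, Q.

D_KL(P||Q) = Σ p(x) log(p(x)/q(x))
Each term is p(x) × log_2(p(x)/p(x)) = p(x) × log_2(1) = 0, so the sum is 0.
D_KL(P||Q) = 0.0000 bits

When P = Q, the KL divergence is exactly 0, as there is no 'divergence' between identical distributions.

This non-negativity is a fundamental property: relative entropy cannot be negative because it measures how different Q is from P.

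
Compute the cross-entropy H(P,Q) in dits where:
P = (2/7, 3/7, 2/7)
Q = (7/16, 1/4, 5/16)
0.5049 dits

Cross-entropy: H(P,Q) = -Σ p(x) log q(x)

Alternatively: H(P,Q) = H(P) + D_KL(P||Q)
H(P) = 0.4686 dits
D_KL(P||Q) = 0.0363 dits

H(P,Q) = 0.4686 + 0.0363 = 0.5049 dits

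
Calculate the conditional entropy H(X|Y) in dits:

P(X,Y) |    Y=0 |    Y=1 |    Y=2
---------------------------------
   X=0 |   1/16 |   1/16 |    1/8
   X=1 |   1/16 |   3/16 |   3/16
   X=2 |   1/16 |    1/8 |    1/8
0.4592 dits

Using the chain rule: H(X|Y) = H(X,Y) - H(Y)

First, compute H(X,Y) = 0.9123 dits

Marginal P(Y) = (3/16, 3/8, 7/16)
H(Y) = 0.4531 dits

H(X|Y) = H(X,Y) - H(Y) = 0.9123 - 0.4531 = 0.4592 dits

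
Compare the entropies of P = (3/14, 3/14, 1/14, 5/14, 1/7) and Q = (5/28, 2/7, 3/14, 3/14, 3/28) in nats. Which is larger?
Q

Computing entropies in nats:
H(P) = 1.4944
H(Q) = 1.5651

Distribution Q has higher entropy.

Intuition: The distribution closer to uniform (more spread out) has higher entropy.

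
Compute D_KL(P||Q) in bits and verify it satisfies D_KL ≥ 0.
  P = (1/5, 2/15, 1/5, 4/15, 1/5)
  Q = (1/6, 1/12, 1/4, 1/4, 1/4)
0.0391 bits

KL divergence satisfies the Gibbs inequality: D_KL(P||Q) ≥ 0 for all distributions P, Q.

D_KL(P||Q) = Σ p(x) log(p(x)/q(x))
Term by term:
  x=0: 1/5 × log_2[(1/5)/(1/6)] = 0.0526
  x=1: 2/15 × log_2[(2/15)/(1/12)] = 0.0904
  x=2: 1/5 × log_2[(1/5)/(1/4)] = -0.0644
  x=3: 4/15 × log_2[(4/15)/(1/4)] = 0.0248
  x=4: 1/5 × log_2[(1/5)/(1/4)] = -0.0644
D_KL(P||Q) = 0.0391 bits

D_KL(P||Q) = 0.0391 ≥ 0 ✓

This non-negativity is a fundamental property: relative entropy cannot be negative because it measures how different Q is from P.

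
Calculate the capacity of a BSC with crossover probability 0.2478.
0.1922 bits

For a binary symmetric channel (BSC) with error probability p:
Capacity C = 1 - H(p) bits per symbol

where H(p) = -p log₂(p) - (1-p) log₂(1-p) is the binary entropy function.

H(0.2478) = 0.8078 bits
C = 1 - 0.8078 = 0.1922 bits per symbol

This means we can reliably transmit up to 0.1922 bits of information per channel use.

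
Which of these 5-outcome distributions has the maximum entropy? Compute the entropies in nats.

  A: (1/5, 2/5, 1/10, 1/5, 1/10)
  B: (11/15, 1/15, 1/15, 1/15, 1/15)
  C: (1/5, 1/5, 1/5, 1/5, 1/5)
C

For a discrete distribution over n outcomes, entropy is maximized by the uniform distribution.

Computing entropies:
H(A) = 1.4708 nats
H(B) = 0.9496 nats
H(C) = 1.6094 nats

The uniform distribution (where all probabilities equal 1/5) achieves the maximum entropy of log_e(5) = 1.6094 nats.

Distribution C has the highest entropy.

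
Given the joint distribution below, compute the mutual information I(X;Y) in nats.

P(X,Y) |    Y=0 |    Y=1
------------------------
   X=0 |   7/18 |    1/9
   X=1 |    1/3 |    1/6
0.0077 nats

Mutual information: I(X;Y) = H(X) + H(Y) - H(X,Y)

Marginals:
P(X) = (1/2, 1/2), H(X) = 0.6931 nats
P(Y) = (13/18, 5/18), H(Y) = 0.5908 nats

Joint entropy: H(X,Y) = 1.2763 nats

I(X;Y) = 0.6931 + 0.5908 - 1.2763 = 0.0077 nats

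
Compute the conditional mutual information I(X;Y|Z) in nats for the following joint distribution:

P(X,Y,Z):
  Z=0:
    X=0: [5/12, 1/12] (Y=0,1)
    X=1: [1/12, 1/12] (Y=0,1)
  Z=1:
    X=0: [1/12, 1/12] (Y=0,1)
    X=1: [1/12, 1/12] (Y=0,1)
0.0341 nats

Conditional mutual information: I(X;Y|Z) = H(X|Z) + H(Y|Z) - H(X,Y|Z)

H(Z) = 0.6365
H(X,Z) = 1.2425 → H(X|Z) = 0.6059
H(Y,Z) = 1.2425 → H(Y|Z) = 0.6059
H(X,Y,Z) = 1.8143 → H(X,Y|Z) = 1.1778

I(X;Y|Z) = 0.6059 + 0.6059 - 1.1778 = 0.0341 nats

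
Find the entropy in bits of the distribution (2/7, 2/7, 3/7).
1.5567 bits

Shannon entropy is H(X) = -Σ p(x) log p(x).

For P = (2/7, 2/7, 3/7):
H = -2/7 × log_2(2/7) -2/7 × log_2(2/7) -3/7 × log_2(3/7)
H = 1.5567 bits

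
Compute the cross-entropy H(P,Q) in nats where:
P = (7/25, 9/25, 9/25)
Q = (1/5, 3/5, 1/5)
1.2139 nats

Cross-entropy: H(P,Q) = -Σ p(x) log q(x)

Alternatively: H(P,Q) = H(P) + D_KL(P||Q)
H(P) = 1.0920 nats
D_KL(P||Q) = 0.1219 nats

H(P,Q) = 1.0920 + 0.1219 = 1.2139 nats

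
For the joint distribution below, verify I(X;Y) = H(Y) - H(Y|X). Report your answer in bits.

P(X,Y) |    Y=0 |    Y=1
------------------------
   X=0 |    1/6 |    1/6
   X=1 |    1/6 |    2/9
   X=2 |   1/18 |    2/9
I(X;Y) = 0.0471 bits

Mutual information has multiple equivalent forms:
- I(X;Y) = H(X) - H(X|Y)
- I(X;Y) = H(Y) - H(Y|X)
- I(X;Y) = H(X) + H(Y) - H(X,Y)

Computing all quantities:
H(X) = 1.5715, H(Y) = 0.9641, H(X,Y) = 2.4886
H(X|Y) = 1.5245, H(Y|X) = 0.9170

Verification:
H(X) - H(X|Y) = 1.5715 - 1.5245 = 0.0471
H(Y) - H(Y|X) = 0.9641 - 0.9170 = 0.0471
H(X) + H(Y) - H(X,Y) = 1.5715 + 0.9641 - 2.4886 = 0.0471

All forms give I(X;Y) = 0.0471 bits. ✓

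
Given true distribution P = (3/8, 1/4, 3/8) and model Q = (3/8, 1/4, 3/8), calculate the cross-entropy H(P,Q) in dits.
0.4700 dits

Cross-entropy: H(P,Q) = -Σ p(x) log q(x)

Alternatively: H(P,Q) = H(P) + D_KL(P||Q)
H(P) = 0.4700 dits
D_KL(P||Q) = 0.0000 dits

H(P,Q) = 0.4700 + 0.0000 = 0.4700 dits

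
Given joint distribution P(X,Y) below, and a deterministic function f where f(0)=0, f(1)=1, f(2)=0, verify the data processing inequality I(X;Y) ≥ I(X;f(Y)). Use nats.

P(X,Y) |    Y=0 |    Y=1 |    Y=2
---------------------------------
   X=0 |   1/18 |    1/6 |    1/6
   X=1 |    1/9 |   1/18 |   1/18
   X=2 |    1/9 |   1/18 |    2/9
I(X;Y) = 0.0788, I(X;f(Y)) = 0.0408, inequality holds: 0.0788 ≥ 0.0408

Data Processing Inequality: For any Markov chain X → Y → Z, we have I(X;Y) ≥ I(X;Z).

Here Z = f(Y) is a deterministic function of Y, forming X → Y → Z.

Original I(X;Y) = 0.0788 nats

After applying f:
P(X,Z) where Z=f(Y):
- P(X,Z=0) = P(X,Y=0) + P(X,Y=2)
- P(X,Z=1) = P(X,Y=1)

I(X;Z) = I(X;f(Y)) = 0.0408 nats

Verification: 0.0788 ≥ 0.0408 ✓

Information cannot be created by processing; the function f can only lose information about X.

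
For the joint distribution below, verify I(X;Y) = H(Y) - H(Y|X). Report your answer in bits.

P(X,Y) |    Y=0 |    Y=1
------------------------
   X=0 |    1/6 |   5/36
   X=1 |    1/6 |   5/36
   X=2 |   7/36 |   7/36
I(X;Y) = 0.0014 bits

Mutual information has multiple equivalent forms:
- I(X;Y) = H(X) - H(X|Y)
- I(X;Y) = H(Y) - H(Y|X)
- I(X;Y) = H(X) + H(Y) - H(X,Y)

Computing all quantities:
H(X) = 1.5752, H(Y) = 0.9978, H(X,Y) = 2.5715
H(X|Y) = 1.5738, H(Y|X) = 0.9964

Verification:
H(X) - H(X|Y) = 1.5752 - 1.5738 = 0.0014
H(Y) - H(Y|X) = 0.9978 - 0.9964 = 0.0014
H(X) + H(Y) - H(X,Y) = 1.5752 + 0.9978 - 2.5715 = 0.0014

All forms give I(X;Y) = 0.0014 bits. ✓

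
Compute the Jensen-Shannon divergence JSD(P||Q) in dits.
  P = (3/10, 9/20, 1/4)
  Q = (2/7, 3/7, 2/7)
0.0004 dits

Jensen-Shannon divergence is:
JSD(P||Q) = 0.5 × D_KL(P||M) + 0.5 × D_KL(Q||M)
where M = 0.5 × (P + Q) is the mixture distribution.

M = 0.5 × (3/10, 9/20, 1/4) + 0.5 × (2/7, 3/7, 2/7) = (0.292857, 0.439286, 0.267857)

D_KL(P||M) = 0.0004 dits
D_KL(Q||M) = 0.0003 dits

JSD(P||Q) = 0.5 × 0.0004 + 0.5 × 0.0003 = 0.0004 dits

Unlike KL divergence, JSD is symmetric and bounded: 0 ≤ JSD ≤ log(2).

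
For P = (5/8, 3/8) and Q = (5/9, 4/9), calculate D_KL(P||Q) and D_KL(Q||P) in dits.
D_KL(P||Q) = 0.0043, D_KL(Q||P) = 0.0044

KL divergence is not symmetric: D_KL(P||Q) ≠ D_KL(Q||P) in general.

D_KL(P||Q) = 0.0043 dits
D_KL(Q||P) = 0.0044 dits

No, they are not equal!

This asymmetry is why KL divergence is not a true distance metric.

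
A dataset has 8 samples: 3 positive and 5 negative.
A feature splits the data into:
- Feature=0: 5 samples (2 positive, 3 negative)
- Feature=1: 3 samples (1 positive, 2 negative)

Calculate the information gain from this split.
0.0032 bits

Information Gain = H(Y) - H(Y|Feature)

Before split:
P(positive) = 3/8 = 0.3750
H(Y) = 0.9544 bits

After split:
Feature=0: H = 0.9710 bits (weight = 5/8)
Feature=1: H = 0.9183 bits (weight = 3/8)
H(Y|Feature) = (5/8)×0.9710 + (3/8)×0.9183 = 0.9512 bits

Information Gain = 0.9544 - 0.9512 = 0.0032 bits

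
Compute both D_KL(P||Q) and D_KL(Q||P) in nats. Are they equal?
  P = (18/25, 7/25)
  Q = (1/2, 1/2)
D_KL(P||Q) = 0.1002, D_KL(Q||P) = 0.1076

KL divergence is not symmetric: D_KL(P||Q) ≠ D_KL(Q||P) in general.

D_KL(P||Q) = 0.1002 nats
D_KL(Q||P) = 0.1076 nats

No, they are not equal!

This asymmetry is why KL divergence is not a true distance metric.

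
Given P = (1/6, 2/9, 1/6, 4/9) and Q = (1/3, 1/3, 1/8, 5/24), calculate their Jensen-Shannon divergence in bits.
0.0622 bits

Jensen-Shannon divergence is:
JSD(P||Q) = 0.5 × D_KL(P||M) + 0.5 × D_KL(Q||M)
where M = 0.5 × (P + Q) is the mixture distribution.

M = 0.5 × (1/6, 2/9, 1/6, 4/9) + 0.5 × (1/3, 1/3, 1/8, 5/24) = (1/4, 5/18, 0.145833, 0.326389)

D_KL(P||M) = 0.0610 bits
D_KL(Q||M) = 0.0633 bits

JSD(P||Q) = 0.5 × 0.0610 + 0.5 × 0.0633 = 0.0622 bits

Unlike KL divergence, JSD is symmetric and bounded: 0 ≤ JSD ≤ log(2).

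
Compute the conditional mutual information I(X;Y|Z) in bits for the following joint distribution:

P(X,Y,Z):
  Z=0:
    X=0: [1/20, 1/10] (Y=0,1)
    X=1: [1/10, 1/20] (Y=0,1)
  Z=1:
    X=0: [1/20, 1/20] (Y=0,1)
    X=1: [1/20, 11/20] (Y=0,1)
0.0904 bits

Conditional mutual information: I(X;Y|Z) = H(X|Z) + H(Y|Z) - H(X,Y|Z)

H(Z) = 0.8813
H(X,Z) = 1.5955 → H(X|Z) = 0.7142
H(Y,Z) = 1.5955 → H(Y|Z) = 0.7142
H(X,Y,Z) = 2.2192 → H(X,Y|Z) = 1.3379

I(X;Y|Z) = 0.7142 + 0.7142 - 1.3379 = 0.0904 bits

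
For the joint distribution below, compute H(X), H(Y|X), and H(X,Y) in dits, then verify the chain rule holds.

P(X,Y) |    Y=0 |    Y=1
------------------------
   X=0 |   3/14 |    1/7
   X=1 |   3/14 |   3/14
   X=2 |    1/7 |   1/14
H(X,Y) = 0.7534, H(X) = 0.4608, H(Y|X) = 0.2926 (all in dits)

Chain rule: H(X,Y) = H(X) + H(Y|X)

Left side — joint entropy directly:
H(X,Y) = -Σ p(x,y) log p(x,y) = 0.7534 dits

Right side — compute H(Y|X) from the conditional distributions:
P(X) = (5/14, 3/7, 3/14), so H(X) = 0.4608 dits
H(Y|X) = Σ_x P(X=x) · H(Y|X=x):
  P(Y|X=0) = (3/5, 2/5), H(Y|X=0) = 0.2923, weight P(X=0) = 5/14
  P(Y|X=1) = (1/2, 1/2), H(Y|X=1) = 0.3010, weight P(X=1) = 3/7
  P(Y|X=2) = (2/3, 1/3), H(Y|X=2) = 0.2764, weight P(X=2) = 3/14
H(Y|X) = 0.2926 dits

H(X) + H(Y|X) = 0.4608 + 0.2926 = 0.7534 dits

Both sides equal 0.7534 dits. ✓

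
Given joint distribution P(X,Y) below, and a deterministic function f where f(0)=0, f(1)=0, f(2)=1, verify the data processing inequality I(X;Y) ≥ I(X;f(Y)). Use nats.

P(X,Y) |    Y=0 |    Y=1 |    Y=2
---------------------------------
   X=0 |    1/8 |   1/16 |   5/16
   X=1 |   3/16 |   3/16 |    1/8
I(X;Y) = 0.0805, I(X;f(Y)) = 0.0734, inequality holds: 0.0805 ≥ 0.0734

Data Processing Inequality: For any Markov chain X → Y → Z, we have I(X;Y) ≥ I(X;Z).

Here Z = f(Y) is a deterministic function of Y, forming X → Y → Z.

Original I(X;Y) = 0.0805 nats

After applying f:
P(X,Z) where Z=f(Y):
- P(X,Z=0) = P(X,Y=0) + P(X,Y=1)
- P(X,Z=1) = P(X,Y=2)

I(X;Z) = I(X;f(Y)) = 0.0734 nats

Verification: 0.0805 ≥ 0.0734 ✓

Information cannot be created by processing; the function f can only lose information about X.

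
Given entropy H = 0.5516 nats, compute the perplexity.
1.7360

Perplexity is e^H (or exp(H) for natural log).

H = 0.5516 nats
Perplexity = e^0.5516 = 1.7360

Interpretation: The model's uncertainty is equivalent to choosing uniformly among 1.7 options.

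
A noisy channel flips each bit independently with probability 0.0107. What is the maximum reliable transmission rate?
0.9146 bits

For a binary symmetric channel (BSC) with error probability p:
Capacity C = 1 - H(p) bits per symbol

where H(p) = -p log₂(p) - (1-p) log₂(1-p) is the binary entropy function.

H(0.0107) = 0.0854 bits
C = 1 - 0.0854 = 0.9146 bits per symbol

This means we can reliably transmit up to 0.9146 bits of information per channel use.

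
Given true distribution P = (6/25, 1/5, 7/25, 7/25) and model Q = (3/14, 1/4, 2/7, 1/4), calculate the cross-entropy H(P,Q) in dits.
0.6019 dits

Cross-entropy: H(P,Q) = -Σ p(x) log q(x)

Alternatively: H(P,Q) = H(P) + D_KL(P||Q)
H(P) = 0.5981 dits
D_KL(P||Q) = 0.0038 dits

H(P,Q) = 0.5981 + 0.0038 = 0.6019 dits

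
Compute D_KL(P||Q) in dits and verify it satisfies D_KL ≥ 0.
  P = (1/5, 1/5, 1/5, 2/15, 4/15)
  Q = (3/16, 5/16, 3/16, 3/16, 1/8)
0.0405 dits

KL divergence satisfies the Gibbs inequality: D_KL(P||Q) ≥ 0 for all distributions P, Q.

D_KL(P||Q) = Σ p(x) log(p(x)/q(x))
Term by term:
  x=0: 1/5 × log_10[(1/5)/(3/16)] = 0.0056
  x=1: 1/5 × log_10[(1/5)/(5/16)] = -0.0388
  x=2: 1/5 × log_10[(1/5)/(3/16)] = 0.0056
  x=3: 2/15 × log_10[(2/15)/(3/16)] = -0.0197
  x=4: 4/15 × log_10[(4/15)/(1/8)] = 0.0877
D_KL(P||Q) = 0.0405 dits

D_KL(P||Q) = 0.0405 ≥ 0 ✓

This non-negativity is a fundamental property: relative entropy cannot be negative because it measures how different Q is from P.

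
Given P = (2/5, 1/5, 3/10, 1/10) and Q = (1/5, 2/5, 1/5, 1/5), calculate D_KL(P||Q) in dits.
0.0829 dits

KL divergence: D_KL(P||Q) = Σ p(x) log(p(x)/q(x))

Computing term by term:
  x=0: 2/5 × log_10[(2/5)/(1/5)] = 2/5 × 0.3010 = 0.1204
  x=1: 1/5 × log_10[(1/5)/(2/5)] = 1/5 × -0.3010 = -0.0602
  x=2: 3/10 × log_10[(3/10)/(1/5)] = 3/10 × 0.1761 = 0.0528
  x=3: 1/10 × log_10[(1/10)/(1/5)] = 1/10 × -0.3010 = -0.0301

D_KL(P||Q) = 0.0829 dits

Note: KL divergence is always non-negative and equals 0 iff P = Q.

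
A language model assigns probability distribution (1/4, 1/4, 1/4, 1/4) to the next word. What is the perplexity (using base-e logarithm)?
4.0000

Perplexity is e^H (or exp(H) for natural log).

First, H = -Σ p log p = 1.3863 nats
Perplexity = e^1.3863 = 4.0000

Interpretation: The model's uncertainty is equivalent to choosing uniformly among 4.0 options.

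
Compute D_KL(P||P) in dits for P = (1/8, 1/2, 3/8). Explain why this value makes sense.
0.0000 dits

KL divergence satisfies the Gibbs inequality: D_KL(P||Q) ≥ 0 for all distributions P, Q.

D_KL(P||Q) = Σ p(x) log(p(x)/q(x))
Each term is p(x) × log_10(p(x)/p(x)) = p(x) × log_10(1) = 0, so the sum is 0.
D_KL(P||Q) = 0.0000 dits

When P = Q, the KL divergence is exactly 0, as there is no 'divergence' between identical distributions.

This non-negativity is a fundamental property: relative entropy cannot be negative because it measures how different Q is from P.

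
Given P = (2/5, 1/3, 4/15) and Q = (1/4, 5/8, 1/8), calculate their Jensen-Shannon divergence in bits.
0.0640 bits

Jensen-Shannon divergence is:
JSD(P||Q) = 0.5 × D_KL(P||M) + 0.5 × D_KL(Q||M)
where M = 0.5 × (P + Q) is the mixture distribution.

M = 0.5 × (2/5, 1/3, 4/15) + 0.5 × (1/4, 5/8, 1/8) = (13/40, 0.479167, 0.195833)

D_KL(P||M) = 0.0641 bits
D_KL(Q||M) = 0.0640 bits

JSD(P||Q) = 0.5 × 0.0641 + 0.5 × 0.0640 = 0.0640 bits

Unlike KL divergence, JSD is symmetric and bounded: 0 ≤ JSD ≤ log(2).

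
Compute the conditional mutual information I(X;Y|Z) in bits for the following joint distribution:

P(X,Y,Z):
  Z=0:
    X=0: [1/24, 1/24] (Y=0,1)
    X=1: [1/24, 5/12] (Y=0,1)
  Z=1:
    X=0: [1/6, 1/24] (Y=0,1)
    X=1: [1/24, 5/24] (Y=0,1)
0.1934 bits

Conditional mutual information: I(X;Y|Z) = H(X|Z) + H(Y|Z) - H(X,Y|Z)

H(Z) = 0.9950
H(X,Z) = 1.7861 → H(X|Z) = 0.7911
H(Y,Z) = 1.7861 → H(Y|Z) = 0.7911
H(X,Y,Z) = 2.3838 → H(X,Y|Z) = 1.3888

I(X;Y|Z) = 0.7911 + 0.7911 - 1.3888 = 0.1934 bits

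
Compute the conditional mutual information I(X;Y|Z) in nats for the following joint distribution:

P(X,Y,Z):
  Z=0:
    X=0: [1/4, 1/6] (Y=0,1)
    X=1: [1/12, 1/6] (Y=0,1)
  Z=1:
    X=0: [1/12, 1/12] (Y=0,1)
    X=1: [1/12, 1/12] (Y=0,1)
0.0225 nats

Conditional mutual information: I(X;Y|Z) = H(X|Z) + H(Y|Z) - H(X,Y|Z)

H(Z) = 0.6365
H(X,Z) = 1.3086 → H(X|Z) = 0.6721
H(Y,Z) = 1.3297 → H(Y|Z) = 0.6931
H(X,Y,Z) = 1.9792 → H(X,Y|Z) = 1.3427

I(X;Y|Z) = 0.6721 + 0.6931 - 1.3427 = 0.0225 nats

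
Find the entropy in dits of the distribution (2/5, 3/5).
0.2923 dits

Shannon entropy is H(X) = -Σ p(x) log p(x).

For P = (2/5, 3/5):
H = -2/5 × log_10(2/5) -3/5 × log_10(3/5)
H = 0.2923 dits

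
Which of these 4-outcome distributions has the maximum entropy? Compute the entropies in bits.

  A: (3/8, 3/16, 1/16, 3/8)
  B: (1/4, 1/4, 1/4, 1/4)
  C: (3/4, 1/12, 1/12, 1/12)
B

For a discrete distribution over n outcomes, entropy is maximized by the uniform distribution.

Computing entropies:
H(A) = 1.7641 bits
H(B) = 2.0000 bits
H(C) = 1.2075 bits

The uniform distribution (where all probabilities equal 1/4) achieves the maximum entropy of log_2(4) = 2.0000 bits.

Distribution B has the highest entropy.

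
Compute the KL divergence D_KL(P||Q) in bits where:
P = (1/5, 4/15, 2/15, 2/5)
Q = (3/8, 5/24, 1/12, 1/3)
0.1092 bits

KL divergence: D_KL(P||Q) = Σ p(x) log(p(x)/q(x))

Computing term by term:
  x=0: 1/5 × log_2[(1/5)/(3/8)] = 1/5 × -0.9069 = -0.1814
  x=1: 4/15 × log_2[(4/15)/(5/24)] = 4/15 × 0.3561 = 0.0950
  x=2: 2/15 × log_2[(2/15)/(1/12)] = 2/15 × 0.6781 = 0.0904
  x=3: 2/5 × log_2[(2/5)/(1/3)] = 2/5 × 0.2630 = 0.1052

D_KL(P||Q) = 0.1092 bits

Note: KL divergence is always non-negative and equals 0 iff P = Q.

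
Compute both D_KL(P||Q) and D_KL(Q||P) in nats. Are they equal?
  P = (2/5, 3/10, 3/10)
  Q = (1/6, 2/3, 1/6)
D_KL(P||Q) = 0.2870, D_KL(Q||P) = 0.2885

KL divergence is not symmetric: D_KL(P||Q) ≠ D_KL(Q||P) in general.

D_KL(P||Q) = 0.2870 nats
D_KL(Q||P) = 0.2885 nats

No, they are not equal!

This asymmetry is why KL divergence is not a true distance metric.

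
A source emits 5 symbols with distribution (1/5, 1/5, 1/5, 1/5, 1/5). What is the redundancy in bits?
0.0000 bits

Redundancy measures how far a source is from maximum entropy:
R = H_max - H(X)

Maximum entropy for 5 symbols: H_max = log_2(5) = 2.3219 bits
Actual entropy: H(X) = 2.3219 bits
Redundancy: R = 2.3219 - 2.3219 = 0.0000 bits

This redundancy represents potential for compression: the source could be compressed by 0.0000 bits per symbol.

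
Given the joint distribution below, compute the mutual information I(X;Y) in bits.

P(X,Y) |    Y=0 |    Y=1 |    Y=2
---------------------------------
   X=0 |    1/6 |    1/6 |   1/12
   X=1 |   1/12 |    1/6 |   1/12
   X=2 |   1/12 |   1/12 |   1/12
0.0242 bits

Mutual information: I(X;Y) = H(X) + H(Y) - H(X,Y)

Marginals:
P(X) = (5/12, 1/3, 1/4), H(X) = 1.5546 bits
P(Y) = (1/3, 5/12, 1/4), H(Y) = 1.5546 bits

Joint entropy: H(X,Y) = 3.0850 bits

I(X;Y) = 1.5546 + 1.5546 - 3.0850 = 0.0242 bits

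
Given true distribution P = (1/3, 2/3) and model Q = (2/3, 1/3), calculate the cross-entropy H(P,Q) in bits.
1.2516 bits

Cross-entropy: H(P,Q) = -Σ p(x) log q(x)

Alternatively: H(P,Q) = H(P) + D_KL(P||Q)
H(P) = 0.9183 bits
D_KL(P||Q) = 0.3333 bits

H(P,Q) = 0.9183 + 0.3333 = 1.2516 bits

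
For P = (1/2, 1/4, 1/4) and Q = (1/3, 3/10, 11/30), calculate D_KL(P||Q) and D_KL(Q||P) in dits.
D_KL(P||Q) = 0.0267, D_KL(Q||P) = 0.0260

KL divergence is not symmetric: D_KL(P||Q) ≠ D_KL(Q||P) in general.

D_KL(P||Q) = 0.0267 dits
D_KL(Q||P) = 0.0260 dits

No, they are not equal!

This asymmetry is why KL divergence is not a true distance metric.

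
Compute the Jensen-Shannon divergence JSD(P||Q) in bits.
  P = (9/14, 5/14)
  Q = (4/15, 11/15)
0.1056 bits

Jensen-Shannon divergence is:
JSD(P||Q) = 0.5 × D_KL(P||M) + 0.5 × D_KL(Q||M)
where M = 0.5 × (P + Q) is the mixture distribution.

M = 0.5 × (9/14, 5/14) + 0.5 × (4/15, 11/15) = (0.454762, 0.545238)

D_KL(P||M) = 0.1030 bits
D_KL(Q||M) = 0.1082 bits

JSD(P||Q) = 0.5 × 0.1030 + 0.5 × 0.1082 = 0.1056 bits

Unlike KL divergence, JSD is symmetric and bounded: 0 ≤ JSD ≤ log(2).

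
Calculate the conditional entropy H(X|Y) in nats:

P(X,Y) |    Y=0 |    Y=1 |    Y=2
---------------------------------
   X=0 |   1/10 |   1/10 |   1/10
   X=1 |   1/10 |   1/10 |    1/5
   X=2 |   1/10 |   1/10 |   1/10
1.0751 nats

Using the chain rule: H(X|Y) = H(X,Y) - H(Y)

First, compute H(X,Y) = 2.1640 nats

Marginal P(Y) = (3/10, 3/10, 2/5)
H(Y) = 1.0889 nats

H(X|Y) = H(X,Y) - H(Y) = 2.1640 - 1.0889 = 1.0751 nats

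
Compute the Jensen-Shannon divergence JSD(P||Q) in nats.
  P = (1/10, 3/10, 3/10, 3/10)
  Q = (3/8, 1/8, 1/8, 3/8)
0.0816 nats

Jensen-Shannon divergence is:
JSD(P||Q) = 0.5 × D_KL(P||M) + 0.5 × D_KL(Q||M)
where M = 0.5 × (P + Q) is the mixture distribution.

M = 0.5 × (1/10, 3/10, 3/10, 3/10) + 0.5 × (3/8, 1/8, 1/8, 3/8) = (0.2375, 0.2125, 0.2125, 0.3375)

D_KL(P||M) = 0.0851 nats
D_KL(Q||M) = 0.0781 nats

JSD(P||Q) = 0.5 × 0.0851 + 0.5 × 0.0781 = 0.0816 nats

Unlike KL divergence, JSD is symmetric and bounded: 0 ≤ JSD ≤ log(2).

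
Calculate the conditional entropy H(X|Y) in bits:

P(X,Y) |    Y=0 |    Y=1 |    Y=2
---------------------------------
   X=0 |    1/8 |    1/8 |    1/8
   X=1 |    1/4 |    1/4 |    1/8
0.9387 bits

Using the chain rule: H(X|Y) = H(X,Y) - H(Y)

First, compute H(X,Y) = 2.5000 bits

Marginal P(Y) = (3/8, 3/8, 1/4)
H(Y) = 1.5613 bits

H(X|Y) = H(X,Y) - H(Y) = 2.5000 - 1.5613 = 0.9387 bits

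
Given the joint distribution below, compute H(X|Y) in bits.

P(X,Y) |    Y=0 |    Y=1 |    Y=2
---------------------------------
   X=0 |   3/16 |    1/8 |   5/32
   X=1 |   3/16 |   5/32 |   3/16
0.9954 bits

Using the chain rule: H(X|Y) = H(X,Y) - H(Y)

First, compute H(X,Y) = 2.5704 bits

Marginal P(Y) = (3/8, 9/32, 11/32)
H(Y) = 1.5749 bits

H(X|Y) = H(X,Y) - H(Y) = 2.5704 - 1.5749 = 0.9954 bits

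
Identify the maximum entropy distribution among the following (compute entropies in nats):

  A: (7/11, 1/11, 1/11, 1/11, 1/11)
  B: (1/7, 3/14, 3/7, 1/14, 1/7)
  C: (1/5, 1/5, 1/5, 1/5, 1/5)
C

For a discrete distribution over n outcomes, entropy is maximized by the uniform distribution.

Computing entropies:
H(A) = 1.1596 nats
H(B) = 1.4377 nats
H(C) = 1.6094 nats

The uniform distribution (where all probabilities equal 1/5) achieves the maximum entropy of log_e(5) = 1.6094 nats.

Distribution C has the highest entropy.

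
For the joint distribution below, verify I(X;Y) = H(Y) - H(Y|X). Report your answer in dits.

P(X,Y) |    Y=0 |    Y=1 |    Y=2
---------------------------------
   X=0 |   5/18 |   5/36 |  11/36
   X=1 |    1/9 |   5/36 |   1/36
I(X;Y) = 0.0304 dits

Mutual information has multiple equivalent forms:
- I(X;Y) = H(X) - H(X|Y)
- I(X;Y) = H(Y) - H(Y|X)
- I(X;Y) = H(X) + H(Y) - H(X,Y)

Computing all quantities:
H(X) = 0.2566, H(Y) = 0.4731, H(X,Y) = 0.6993
H(X|Y) = 0.2262, H(Y|X) = 0.4427

Verification:
H(X) - H(X|Y) = 0.2566 - 0.2262 = 0.0304
H(Y) - H(Y|X) = 0.4731 - 0.4427 = 0.0304
H(X) + H(Y) - H(X,Y) = 0.2566 + 0.4731 - 0.6993 = 0.0304

All forms give I(X;Y) = 0.0304 dits. ✓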